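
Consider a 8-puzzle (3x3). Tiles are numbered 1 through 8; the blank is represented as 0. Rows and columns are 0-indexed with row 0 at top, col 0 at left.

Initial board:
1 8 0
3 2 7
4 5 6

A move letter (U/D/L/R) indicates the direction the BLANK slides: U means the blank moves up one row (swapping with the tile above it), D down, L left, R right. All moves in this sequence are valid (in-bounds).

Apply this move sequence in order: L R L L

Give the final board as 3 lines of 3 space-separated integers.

After move 1 (L):
1 0 8
3 2 7
4 5 6

After move 2 (R):
1 8 0
3 2 7
4 5 6

After move 3 (L):
1 0 8
3 2 7
4 5 6

After move 4 (L):
0 1 8
3 2 7
4 5 6

Answer: 0 1 8
3 2 7
4 5 6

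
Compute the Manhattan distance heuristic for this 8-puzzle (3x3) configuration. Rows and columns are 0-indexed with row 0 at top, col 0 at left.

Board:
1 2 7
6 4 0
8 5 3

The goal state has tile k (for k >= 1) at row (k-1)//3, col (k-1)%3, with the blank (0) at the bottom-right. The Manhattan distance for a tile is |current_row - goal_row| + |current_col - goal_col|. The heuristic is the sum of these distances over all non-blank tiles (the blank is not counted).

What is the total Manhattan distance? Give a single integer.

Answer: 11

Derivation:
Tile 1: at (0,0), goal (0,0), distance |0-0|+|0-0| = 0
Tile 2: at (0,1), goal (0,1), distance |0-0|+|1-1| = 0
Tile 7: at (0,2), goal (2,0), distance |0-2|+|2-0| = 4
Tile 6: at (1,0), goal (1,2), distance |1-1|+|0-2| = 2
Tile 4: at (1,1), goal (1,0), distance |1-1|+|1-0| = 1
Tile 8: at (2,0), goal (2,1), distance |2-2|+|0-1| = 1
Tile 5: at (2,1), goal (1,1), distance |2-1|+|1-1| = 1
Tile 3: at (2,2), goal (0,2), distance |2-0|+|2-2| = 2
Sum: 0 + 0 + 4 + 2 + 1 + 1 + 1 + 2 = 11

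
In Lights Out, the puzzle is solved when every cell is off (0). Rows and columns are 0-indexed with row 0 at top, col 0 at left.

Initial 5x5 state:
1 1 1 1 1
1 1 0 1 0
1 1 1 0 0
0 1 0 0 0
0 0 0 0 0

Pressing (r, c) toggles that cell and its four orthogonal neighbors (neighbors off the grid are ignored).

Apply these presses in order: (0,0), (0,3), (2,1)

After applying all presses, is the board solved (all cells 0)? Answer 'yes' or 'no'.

Answer: yes

Derivation:
After press 1 at (0,0):
0 0 1 1 1
0 1 0 1 0
1 1 1 0 0
0 1 0 0 0
0 0 0 0 0

After press 2 at (0,3):
0 0 0 0 0
0 1 0 0 0
1 1 1 0 0
0 1 0 0 0
0 0 0 0 0

After press 3 at (2,1):
0 0 0 0 0
0 0 0 0 0
0 0 0 0 0
0 0 0 0 0
0 0 0 0 0

Lights still on: 0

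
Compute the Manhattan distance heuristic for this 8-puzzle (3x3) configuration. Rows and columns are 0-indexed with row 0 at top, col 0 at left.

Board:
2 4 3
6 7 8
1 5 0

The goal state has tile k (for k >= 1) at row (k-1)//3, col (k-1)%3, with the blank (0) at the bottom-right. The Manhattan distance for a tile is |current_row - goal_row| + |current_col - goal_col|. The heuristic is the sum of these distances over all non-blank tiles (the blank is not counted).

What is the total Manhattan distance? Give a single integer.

Tile 2: at (0,0), goal (0,1), distance |0-0|+|0-1| = 1
Tile 4: at (0,1), goal (1,0), distance |0-1|+|1-0| = 2
Tile 3: at (0,2), goal (0,2), distance |0-0|+|2-2| = 0
Tile 6: at (1,0), goal (1,2), distance |1-1|+|0-2| = 2
Tile 7: at (1,1), goal (2,0), distance |1-2|+|1-0| = 2
Tile 8: at (1,2), goal (2,1), distance |1-2|+|2-1| = 2
Tile 1: at (2,0), goal (0,0), distance |2-0|+|0-0| = 2
Tile 5: at (2,1), goal (1,1), distance |2-1|+|1-1| = 1
Sum: 1 + 2 + 0 + 2 + 2 + 2 + 2 + 1 = 12

Answer: 12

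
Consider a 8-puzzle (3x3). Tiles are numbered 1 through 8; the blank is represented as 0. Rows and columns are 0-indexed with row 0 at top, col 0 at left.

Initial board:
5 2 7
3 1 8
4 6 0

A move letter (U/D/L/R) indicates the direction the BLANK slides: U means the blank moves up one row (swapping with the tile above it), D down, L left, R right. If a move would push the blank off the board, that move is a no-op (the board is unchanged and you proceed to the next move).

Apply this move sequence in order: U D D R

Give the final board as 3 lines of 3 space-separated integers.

Answer: 5 2 7
3 1 8
4 6 0

Derivation:
After move 1 (U):
5 2 7
3 1 0
4 6 8

After move 2 (D):
5 2 7
3 1 8
4 6 0

After move 3 (D):
5 2 7
3 1 8
4 6 0

After move 4 (R):
5 2 7
3 1 8
4 6 0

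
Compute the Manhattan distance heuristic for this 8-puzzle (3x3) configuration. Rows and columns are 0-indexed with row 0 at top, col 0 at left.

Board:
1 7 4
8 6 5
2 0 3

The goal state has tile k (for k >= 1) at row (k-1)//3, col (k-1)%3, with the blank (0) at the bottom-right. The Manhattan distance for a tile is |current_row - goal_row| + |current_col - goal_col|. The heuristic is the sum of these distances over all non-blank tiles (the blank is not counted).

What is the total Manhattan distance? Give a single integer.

Answer: 15

Derivation:
Tile 1: at (0,0), goal (0,0), distance |0-0|+|0-0| = 0
Tile 7: at (0,1), goal (2,0), distance |0-2|+|1-0| = 3
Tile 4: at (0,2), goal (1,0), distance |0-1|+|2-0| = 3
Tile 8: at (1,0), goal (2,1), distance |1-2|+|0-1| = 2
Tile 6: at (1,1), goal (1,2), distance |1-1|+|1-2| = 1
Tile 5: at (1,2), goal (1,1), distance |1-1|+|2-1| = 1
Tile 2: at (2,0), goal (0,1), distance |2-0|+|0-1| = 3
Tile 3: at (2,2), goal (0,2), distance |2-0|+|2-2| = 2
Sum: 0 + 3 + 3 + 2 + 1 + 1 + 3 + 2 = 15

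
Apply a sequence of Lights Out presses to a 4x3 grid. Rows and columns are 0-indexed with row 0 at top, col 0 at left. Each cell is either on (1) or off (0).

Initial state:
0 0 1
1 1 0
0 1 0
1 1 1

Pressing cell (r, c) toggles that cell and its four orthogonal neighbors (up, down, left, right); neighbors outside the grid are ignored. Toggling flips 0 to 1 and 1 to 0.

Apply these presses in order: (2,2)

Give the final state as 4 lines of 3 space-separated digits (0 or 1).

After press 1 at (2,2):
0 0 1
1 1 1
0 0 1
1 1 0

Answer: 0 0 1
1 1 1
0 0 1
1 1 0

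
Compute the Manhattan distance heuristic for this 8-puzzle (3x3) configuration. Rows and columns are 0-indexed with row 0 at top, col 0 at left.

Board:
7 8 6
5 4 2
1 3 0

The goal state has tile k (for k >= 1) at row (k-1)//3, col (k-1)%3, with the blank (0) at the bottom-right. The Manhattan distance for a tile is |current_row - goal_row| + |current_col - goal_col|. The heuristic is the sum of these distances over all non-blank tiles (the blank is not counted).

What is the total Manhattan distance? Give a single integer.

Answer: 14

Derivation:
Tile 7: at (0,0), goal (2,0), distance |0-2|+|0-0| = 2
Tile 8: at (0,1), goal (2,1), distance |0-2|+|1-1| = 2
Tile 6: at (0,2), goal (1,2), distance |0-1|+|2-2| = 1
Tile 5: at (1,0), goal (1,1), distance |1-1|+|0-1| = 1
Tile 4: at (1,1), goal (1,0), distance |1-1|+|1-0| = 1
Tile 2: at (1,2), goal (0,1), distance |1-0|+|2-1| = 2
Tile 1: at (2,0), goal (0,0), distance |2-0|+|0-0| = 2
Tile 3: at (2,1), goal (0,2), distance |2-0|+|1-2| = 3
Sum: 2 + 2 + 1 + 1 + 1 + 2 + 2 + 3 = 14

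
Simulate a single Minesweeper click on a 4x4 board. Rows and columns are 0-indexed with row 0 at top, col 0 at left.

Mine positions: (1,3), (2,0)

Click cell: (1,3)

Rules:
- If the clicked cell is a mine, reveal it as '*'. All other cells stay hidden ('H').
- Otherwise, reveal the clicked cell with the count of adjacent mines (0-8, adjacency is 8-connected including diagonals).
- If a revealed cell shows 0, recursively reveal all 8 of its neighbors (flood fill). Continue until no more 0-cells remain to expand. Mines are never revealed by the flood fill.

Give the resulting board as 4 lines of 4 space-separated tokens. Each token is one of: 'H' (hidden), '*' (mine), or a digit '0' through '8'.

H H H H
H H H *
H H H H
H H H H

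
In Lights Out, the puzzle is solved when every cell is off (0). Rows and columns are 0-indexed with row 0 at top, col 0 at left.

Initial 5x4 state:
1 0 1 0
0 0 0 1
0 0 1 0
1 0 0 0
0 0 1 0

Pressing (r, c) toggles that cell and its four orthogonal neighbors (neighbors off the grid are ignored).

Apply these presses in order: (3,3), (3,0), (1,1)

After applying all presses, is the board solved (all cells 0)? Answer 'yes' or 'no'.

After press 1 at (3,3):
1 0 1 0
0 0 0 1
0 0 1 1
1 0 1 1
0 0 1 1

After press 2 at (3,0):
1 0 1 0
0 0 0 1
1 0 1 1
0 1 1 1
1 0 1 1

After press 3 at (1,1):
1 1 1 0
1 1 1 1
1 1 1 1
0 1 1 1
1 0 1 1

Lights still on: 17

Answer: no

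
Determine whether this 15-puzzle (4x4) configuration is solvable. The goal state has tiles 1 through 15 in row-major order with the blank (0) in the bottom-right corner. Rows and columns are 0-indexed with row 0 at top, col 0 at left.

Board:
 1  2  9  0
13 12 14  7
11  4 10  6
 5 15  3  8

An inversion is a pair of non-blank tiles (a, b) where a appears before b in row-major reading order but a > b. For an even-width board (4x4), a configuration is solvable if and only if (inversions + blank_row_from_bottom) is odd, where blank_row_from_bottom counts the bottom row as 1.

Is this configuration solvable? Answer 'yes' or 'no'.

Inversions: 51
Blank is in row 0 (0-indexed from top), which is row 4 counting from the bottom (bottom = 1).
51 + 4 = 55, which is odd, so the puzzle is solvable.

Answer: yes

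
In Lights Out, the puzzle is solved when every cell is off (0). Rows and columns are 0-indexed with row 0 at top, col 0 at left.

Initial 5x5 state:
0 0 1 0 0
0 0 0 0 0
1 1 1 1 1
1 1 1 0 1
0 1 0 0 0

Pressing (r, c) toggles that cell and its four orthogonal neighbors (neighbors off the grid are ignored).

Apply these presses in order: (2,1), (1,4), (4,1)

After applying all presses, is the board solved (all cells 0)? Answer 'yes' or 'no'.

Answer: no

Derivation:
After press 1 at (2,1):
0 0 1 0 0
0 1 0 0 0
0 0 0 1 1
1 0 1 0 1
0 1 0 0 0

After press 2 at (1,4):
0 0 1 0 1
0 1 0 1 1
0 0 0 1 0
1 0 1 0 1
0 1 0 0 0

After press 3 at (4,1):
0 0 1 0 1
0 1 0 1 1
0 0 0 1 0
1 1 1 0 1
1 0 1 0 0

Lights still on: 12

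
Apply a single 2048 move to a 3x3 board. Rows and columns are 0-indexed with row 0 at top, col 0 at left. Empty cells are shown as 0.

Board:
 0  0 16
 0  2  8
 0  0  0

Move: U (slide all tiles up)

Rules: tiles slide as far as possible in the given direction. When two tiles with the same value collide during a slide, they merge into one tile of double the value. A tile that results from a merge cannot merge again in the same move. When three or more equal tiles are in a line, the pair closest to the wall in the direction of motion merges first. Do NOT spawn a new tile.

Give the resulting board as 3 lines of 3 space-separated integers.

Answer:  0  2 16
 0  0  8
 0  0  0

Derivation:
Slide up:
col 0: [0, 0, 0] -> [0, 0, 0]
col 1: [0, 2, 0] -> [2, 0, 0]
col 2: [16, 8, 0] -> [16, 8, 0]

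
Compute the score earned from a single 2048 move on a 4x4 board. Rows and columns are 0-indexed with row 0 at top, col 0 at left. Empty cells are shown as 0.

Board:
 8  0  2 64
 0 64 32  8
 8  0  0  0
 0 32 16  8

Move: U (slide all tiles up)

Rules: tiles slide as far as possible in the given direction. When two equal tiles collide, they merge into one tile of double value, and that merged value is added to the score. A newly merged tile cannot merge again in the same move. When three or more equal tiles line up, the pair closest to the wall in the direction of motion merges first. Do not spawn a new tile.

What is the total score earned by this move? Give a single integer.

Slide up:
col 0: [8, 0, 8, 0] -> [16, 0, 0, 0]  score +16 (running 16)
col 1: [0, 64, 0, 32] -> [64, 32, 0, 0]  score +0 (running 16)
col 2: [2, 32, 0, 16] -> [2, 32, 16, 0]  score +0 (running 16)
col 3: [64, 8, 0, 8] -> [64, 16, 0, 0]  score +16 (running 32)
Board after move:
16 64  2 64
 0 32 32 16
 0  0 16  0
 0  0  0  0

Answer: 32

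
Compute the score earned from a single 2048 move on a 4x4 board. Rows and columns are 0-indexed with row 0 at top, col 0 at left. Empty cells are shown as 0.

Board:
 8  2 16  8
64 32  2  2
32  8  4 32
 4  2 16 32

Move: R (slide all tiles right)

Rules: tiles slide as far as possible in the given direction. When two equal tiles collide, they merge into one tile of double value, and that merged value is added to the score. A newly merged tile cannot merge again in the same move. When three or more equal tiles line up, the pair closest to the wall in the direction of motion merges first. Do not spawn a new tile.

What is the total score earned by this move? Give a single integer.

Slide right:
row 0: [8, 2, 16, 8] -> [8, 2, 16, 8]  score +0 (running 0)
row 1: [64, 32, 2, 2] -> [0, 64, 32, 4]  score +4 (running 4)
row 2: [32, 8, 4, 32] -> [32, 8, 4, 32]  score +0 (running 4)
row 3: [4, 2, 16, 32] -> [4, 2, 16, 32]  score +0 (running 4)
Board after move:
 8  2 16  8
 0 64 32  4
32  8  4 32
 4  2 16 32

Answer: 4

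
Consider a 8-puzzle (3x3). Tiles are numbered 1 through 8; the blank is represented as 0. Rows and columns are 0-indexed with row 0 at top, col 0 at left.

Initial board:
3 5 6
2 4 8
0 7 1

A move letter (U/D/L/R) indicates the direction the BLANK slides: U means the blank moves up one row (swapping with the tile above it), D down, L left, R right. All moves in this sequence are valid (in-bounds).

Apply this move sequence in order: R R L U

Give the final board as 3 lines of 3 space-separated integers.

After move 1 (R):
3 5 6
2 4 8
7 0 1

After move 2 (R):
3 5 6
2 4 8
7 1 0

After move 3 (L):
3 5 6
2 4 8
7 0 1

After move 4 (U):
3 5 6
2 0 8
7 4 1

Answer: 3 5 6
2 0 8
7 4 1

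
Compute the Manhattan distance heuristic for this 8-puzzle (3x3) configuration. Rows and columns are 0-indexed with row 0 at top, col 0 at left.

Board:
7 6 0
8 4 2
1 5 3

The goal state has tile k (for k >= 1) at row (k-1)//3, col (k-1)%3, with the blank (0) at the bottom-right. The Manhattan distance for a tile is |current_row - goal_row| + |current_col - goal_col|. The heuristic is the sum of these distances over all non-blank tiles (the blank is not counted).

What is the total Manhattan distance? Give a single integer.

Tile 7: (0,0)->(2,0) = 2
Tile 6: (0,1)->(1,2) = 2
Tile 8: (1,0)->(2,1) = 2
Tile 4: (1,1)->(1,0) = 1
Tile 2: (1,2)->(0,1) = 2
Tile 1: (2,0)->(0,0) = 2
Tile 5: (2,1)->(1,1) = 1
Tile 3: (2,2)->(0,2) = 2
Sum: 2 + 2 + 2 + 1 + 2 + 2 + 1 + 2 = 14

Answer: 14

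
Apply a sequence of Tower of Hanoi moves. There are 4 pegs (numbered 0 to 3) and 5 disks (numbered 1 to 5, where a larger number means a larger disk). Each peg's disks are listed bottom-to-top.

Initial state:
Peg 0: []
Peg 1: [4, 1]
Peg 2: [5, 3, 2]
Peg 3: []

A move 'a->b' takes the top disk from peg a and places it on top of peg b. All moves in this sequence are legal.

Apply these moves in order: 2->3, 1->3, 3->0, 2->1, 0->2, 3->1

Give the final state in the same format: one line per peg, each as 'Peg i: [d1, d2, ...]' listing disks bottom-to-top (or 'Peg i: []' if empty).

After move 1 (2->3):
Peg 0: []
Peg 1: [4, 1]
Peg 2: [5, 3]
Peg 3: [2]

After move 2 (1->3):
Peg 0: []
Peg 1: [4]
Peg 2: [5, 3]
Peg 3: [2, 1]

After move 3 (3->0):
Peg 0: [1]
Peg 1: [4]
Peg 2: [5, 3]
Peg 3: [2]

After move 4 (2->1):
Peg 0: [1]
Peg 1: [4, 3]
Peg 2: [5]
Peg 3: [2]

After move 5 (0->2):
Peg 0: []
Peg 1: [4, 3]
Peg 2: [5, 1]
Peg 3: [2]

After move 6 (3->1):
Peg 0: []
Peg 1: [4, 3, 2]
Peg 2: [5, 1]
Peg 3: []

Answer: Peg 0: []
Peg 1: [4, 3, 2]
Peg 2: [5, 1]
Peg 3: []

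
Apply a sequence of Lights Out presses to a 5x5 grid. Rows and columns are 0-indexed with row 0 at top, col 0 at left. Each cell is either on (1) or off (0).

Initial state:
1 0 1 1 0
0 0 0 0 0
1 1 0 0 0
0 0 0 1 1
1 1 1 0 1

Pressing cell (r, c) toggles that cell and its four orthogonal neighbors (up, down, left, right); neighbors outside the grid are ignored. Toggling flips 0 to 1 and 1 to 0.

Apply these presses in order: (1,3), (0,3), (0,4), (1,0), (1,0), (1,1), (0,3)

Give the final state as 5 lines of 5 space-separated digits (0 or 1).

After press 1 at (1,3):
1 0 1 0 0
0 0 1 1 1
1 1 0 1 0
0 0 0 1 1
1 1 1 0 1

After press 2 at (0,3):
1 0 0 1 1
0 0 1 0 1
1 1 0 1 0
0 0 0 1 1
1 1 1 0 1

After press 3 at (0,4):
1 0 0 0 0
0 0 1 0 0
1 1 0 1 0
0 0 0 1 1
1 1 1 0 1

After press 4 at (1,0):
0 0 0 0 0
1 1 1 0 0
0 1 0 1 0
0 0 0 1 1
1 1 1 0 1

After press 5 at (1,0):
1 0 0 0 0
0 0 1 0 0
1 1 0 1 0
0 0 0 1 1
1 1 1 0 1

After press 6 at (1,1):
1 1 0 0 0
1 1 0 0 0
1 0 0 1 0
0 0 0 1 1
1 1 1 0 1

After press 7 at (0,3):
1 1 1 1 1
1 1 0 1 0
1 0 0 1 0
0 0 0 1 1
1 1 1 0 1

Answer: 1 1 1 1 1
1 1 0 1 0
1 0 0 1 0
0 0 0 1 1
1 1 1 0 1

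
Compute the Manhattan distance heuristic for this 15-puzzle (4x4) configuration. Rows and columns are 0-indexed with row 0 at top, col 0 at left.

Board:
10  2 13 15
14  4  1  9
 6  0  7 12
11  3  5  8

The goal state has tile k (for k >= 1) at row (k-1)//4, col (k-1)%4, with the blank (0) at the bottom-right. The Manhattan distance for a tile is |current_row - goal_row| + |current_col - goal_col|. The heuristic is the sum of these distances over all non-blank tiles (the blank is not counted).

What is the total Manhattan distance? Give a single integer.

Answer: 41

Derivation:
Tile 10: at (0,0), goal (2,1), distance |0-2|+|0-1| = 3
Tile 2: at (0,1), goal (0,1), distance |0-0|+|1-1| = 0
Tile 13: at (0,2), goal (3,0), distance |0-3|+|2-0| = 5
Tile 15: at (0,3), goal (3,2), distance |0-3|+|3-2| = 4
Tile 14: at (1,0), goal (3,1), distance |1-3|+|0-1| = 3
Tile 4: at (1,1), goal (0,3), distance |1-0|+|1-3| = 3
Tile 1: at (1,2), goal (0,0), distance |1-0|+|2-0| = 3
Tile 9: at (1,3), goal (2,0), distance |1-2|+|3-0| = 4
Tile 6: at (2,0), goal (1,1), distance |2-1|+|0-1| = 2
Tile 7: at (2,2), goal (1,2), distance |2-1|+|2-2| = 1
Tile 12: at (2,3), goal (2,3), distance |2-2|+|3-3| = 0
Tile 11: at (3,0), goal (2,2), distance |3-2|+|0-2| = 3
Tile 3: at (3,1), goal (0,2), distance |3-0|+|1-2| = 4
Tile 5: at (3,2), goal (1,0), distance |3-1|+|2-0| = 4
Tile 8: at (3,3), goal (1,3), distance |3-1|+|3-3| = 2
Sum: 3 + 0 + 5 + 4 + 3 + 3 + 3 + 4 + 2 + 1 + 0 + 3 + 4 + 4 + 2 = 41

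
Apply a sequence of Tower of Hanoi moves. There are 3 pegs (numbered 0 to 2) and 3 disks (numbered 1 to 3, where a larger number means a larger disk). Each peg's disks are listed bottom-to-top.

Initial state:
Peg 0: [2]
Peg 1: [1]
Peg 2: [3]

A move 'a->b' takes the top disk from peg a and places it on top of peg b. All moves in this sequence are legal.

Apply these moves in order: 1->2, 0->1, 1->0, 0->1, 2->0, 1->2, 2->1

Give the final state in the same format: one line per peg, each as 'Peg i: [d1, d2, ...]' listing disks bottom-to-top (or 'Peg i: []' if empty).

After move 1 (1->2):
Peg 0: [2]
Peg 1: []
Peg 2: [3, 1]

After move 2 (0->1):
Peg 0: []
Peg 1: [2]
Peg 2: [3, 1]

After move 3 (1->0):
Peg 0: [2]
Peg 1: []
Peg 2: [3, 1]

After move 4 (0->1):
Peg 0: []
Peg 1: [2]
Peg 2: [3, 1]

After move 5 (2->0):
Peg 0: [1]
Peg 1: [2]
Peg 2: [3]

After move 6 (1->2):
Peg 0: [1]
Peg 1: []
Peg 2: [3, 2]

After move 7 (2->1):
Peg 0: [1]
Peg 1: [2]
Peg 2: [3]

Answer: Peg 0: [1]
Peg 1: [2]
Peg 2: [3]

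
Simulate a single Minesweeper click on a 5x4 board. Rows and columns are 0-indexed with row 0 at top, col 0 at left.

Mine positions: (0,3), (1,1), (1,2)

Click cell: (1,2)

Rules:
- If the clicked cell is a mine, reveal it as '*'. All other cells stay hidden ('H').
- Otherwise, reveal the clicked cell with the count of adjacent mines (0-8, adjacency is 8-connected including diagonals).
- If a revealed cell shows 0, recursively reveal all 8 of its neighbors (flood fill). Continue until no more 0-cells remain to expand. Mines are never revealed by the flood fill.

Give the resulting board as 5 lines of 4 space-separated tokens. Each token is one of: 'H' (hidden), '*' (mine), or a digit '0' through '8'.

H H H H
H H * H
H H H H
H H H H
H H H H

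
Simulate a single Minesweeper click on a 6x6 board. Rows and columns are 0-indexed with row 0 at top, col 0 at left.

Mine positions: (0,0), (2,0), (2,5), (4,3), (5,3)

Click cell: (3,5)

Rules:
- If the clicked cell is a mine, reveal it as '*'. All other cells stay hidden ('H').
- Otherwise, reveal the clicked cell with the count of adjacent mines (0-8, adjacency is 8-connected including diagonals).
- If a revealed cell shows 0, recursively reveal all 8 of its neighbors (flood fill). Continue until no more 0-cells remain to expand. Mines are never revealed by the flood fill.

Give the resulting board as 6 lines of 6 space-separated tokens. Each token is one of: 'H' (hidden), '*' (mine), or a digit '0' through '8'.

H H H H H H
H H H H H H
H H H H H H
H H H H H 1
H H H H H H
H H H H H H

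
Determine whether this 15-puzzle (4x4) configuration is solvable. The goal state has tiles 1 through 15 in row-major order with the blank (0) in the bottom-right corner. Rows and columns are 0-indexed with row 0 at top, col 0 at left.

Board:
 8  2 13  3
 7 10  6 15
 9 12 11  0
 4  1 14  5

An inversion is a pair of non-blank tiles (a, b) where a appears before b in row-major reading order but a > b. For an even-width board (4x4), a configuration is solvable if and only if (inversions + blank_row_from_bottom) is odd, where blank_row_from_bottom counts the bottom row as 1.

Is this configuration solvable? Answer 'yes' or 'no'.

Answer: no

Derivation:
Inversions: 50
Blank is in row 2 (0-indexed from top), which is row 2 counting from the bottom (bottom = 1).
50 + 2 = 52, which is even, so the puzzle is not solvable.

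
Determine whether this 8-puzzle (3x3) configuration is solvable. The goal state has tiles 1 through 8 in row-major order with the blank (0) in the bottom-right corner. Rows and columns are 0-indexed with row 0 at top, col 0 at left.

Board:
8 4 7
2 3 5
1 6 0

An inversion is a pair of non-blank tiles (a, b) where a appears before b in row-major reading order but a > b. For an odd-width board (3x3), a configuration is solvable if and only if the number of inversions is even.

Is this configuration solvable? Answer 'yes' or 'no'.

Answer: yes

Derivation:
Inversions (pairs i<j in row-major order where tile[i] > tile[j] > 0): 18
18 is even, so the puzzle is solvable.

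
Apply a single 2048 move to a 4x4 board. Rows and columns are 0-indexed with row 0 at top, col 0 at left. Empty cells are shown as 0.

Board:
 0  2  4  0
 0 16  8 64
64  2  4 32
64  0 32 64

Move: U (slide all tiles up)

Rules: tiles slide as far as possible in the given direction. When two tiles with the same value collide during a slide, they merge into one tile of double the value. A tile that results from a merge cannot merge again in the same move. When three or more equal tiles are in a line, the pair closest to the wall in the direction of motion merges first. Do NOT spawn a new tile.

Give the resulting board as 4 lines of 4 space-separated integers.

Answer: 128   2   4  64
  0  16   8  32
  0   2   4  64
  0   0  32   0

Derivation:
Slide up:
col 0: [0, 0, 64, 64] -> [128, 0, 0, 0]
col 1: [2, 16, 2, 0] -> [2, 16, 2, 0]
col 2: [4, 8, 4, 32] -> [4, 8, 4, 32]
col 3: [0, 64, 32, 64] -> [64, 32, 64, 0]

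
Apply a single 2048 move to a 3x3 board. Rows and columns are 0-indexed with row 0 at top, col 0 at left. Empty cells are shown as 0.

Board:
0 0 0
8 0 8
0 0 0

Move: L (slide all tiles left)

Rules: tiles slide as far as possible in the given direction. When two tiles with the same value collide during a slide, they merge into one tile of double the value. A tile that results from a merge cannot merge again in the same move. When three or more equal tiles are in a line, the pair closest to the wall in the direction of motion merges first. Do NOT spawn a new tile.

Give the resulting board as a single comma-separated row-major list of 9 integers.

Answer: 0, 0, 0, 16, 0, 0, 0, 0, 0

Derivation:
Slide left:
row 0: [0, 0, 0] -> [0, 0, 0]
row 1: [8, 0, 8] -> [16, 0, 0]
row 2: [0, 0, 0] -> [0, 0, 0]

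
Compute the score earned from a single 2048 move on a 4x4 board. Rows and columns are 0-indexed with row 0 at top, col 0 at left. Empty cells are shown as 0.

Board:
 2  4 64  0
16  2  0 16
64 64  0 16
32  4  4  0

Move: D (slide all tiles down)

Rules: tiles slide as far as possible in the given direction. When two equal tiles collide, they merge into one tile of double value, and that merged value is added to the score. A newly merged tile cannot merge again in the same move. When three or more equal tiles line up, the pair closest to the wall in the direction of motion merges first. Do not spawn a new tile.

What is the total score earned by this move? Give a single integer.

Slide down:
col 0: [2, 16, 64, 32] -> [2, 16, 64, 32]  score +0 (running 0)
col 1: [4, 2, 64, 4] -> [4, 2, 64, 4]  score +0 (running 0)
col 2: [64, 0, 0, 4] -> [0, 0, 64, 4]  score +0 (running 0)
col 3: [0, 16, 16, 0] -> [0, 0, 0, 32]  score +32 (running 32)
Board after move:
 2  4  0  0
16  2  0  0
64 64 64  0
32  4  4 32

Answer: 32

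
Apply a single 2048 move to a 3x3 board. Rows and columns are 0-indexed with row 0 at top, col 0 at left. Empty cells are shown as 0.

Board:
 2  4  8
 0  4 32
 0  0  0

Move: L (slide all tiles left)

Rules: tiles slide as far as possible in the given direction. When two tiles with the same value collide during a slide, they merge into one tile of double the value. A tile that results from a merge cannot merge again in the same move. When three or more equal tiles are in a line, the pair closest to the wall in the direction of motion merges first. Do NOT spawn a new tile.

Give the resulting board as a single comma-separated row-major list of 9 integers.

Answer: 2, 4, 8, 4, 32, 0, 0, 0, 0

Derivation:
Slide left:
row 0: [2, 4, 8] -> [2, 4, 8]
row 1: [0, 4, 32] -> [4, 32, 0]
row 2: [0, 0, 0] -> [0, 0, 0]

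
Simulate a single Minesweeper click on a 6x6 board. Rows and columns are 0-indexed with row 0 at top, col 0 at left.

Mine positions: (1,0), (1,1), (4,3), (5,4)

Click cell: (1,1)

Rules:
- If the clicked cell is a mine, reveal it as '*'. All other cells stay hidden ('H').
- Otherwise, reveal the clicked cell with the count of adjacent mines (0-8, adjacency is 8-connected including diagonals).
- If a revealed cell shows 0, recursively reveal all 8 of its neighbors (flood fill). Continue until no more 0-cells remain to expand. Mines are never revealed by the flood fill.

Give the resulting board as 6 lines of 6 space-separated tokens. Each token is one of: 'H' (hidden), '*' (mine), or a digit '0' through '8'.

H H H H H H
H * H H H H
H H H H H H
H H H H H H
H H H H H H
H H H H H H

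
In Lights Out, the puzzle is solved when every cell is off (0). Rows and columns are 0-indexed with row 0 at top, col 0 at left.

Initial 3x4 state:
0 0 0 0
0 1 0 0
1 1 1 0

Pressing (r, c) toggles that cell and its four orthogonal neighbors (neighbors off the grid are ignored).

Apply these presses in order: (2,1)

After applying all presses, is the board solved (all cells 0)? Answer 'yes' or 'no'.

Answer: yes

Derivation:
After press 1 at (2,1):
0 0 0 0
0 0 0 0
0 0 0 0

Lights still on: 0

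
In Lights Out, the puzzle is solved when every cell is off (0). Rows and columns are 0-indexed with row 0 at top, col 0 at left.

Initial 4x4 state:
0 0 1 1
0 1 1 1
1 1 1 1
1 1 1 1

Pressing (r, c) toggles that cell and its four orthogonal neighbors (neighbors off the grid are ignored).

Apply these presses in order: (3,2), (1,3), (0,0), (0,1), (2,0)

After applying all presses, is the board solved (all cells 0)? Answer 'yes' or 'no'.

After press 1 at (3,2):
0 0 1 1
0 1 1 1
1 1 0 1
1 0 0 0

After press 2 at (1,3):
0 0 1 0
0 1 0 0
1 1 0 0
1 0 0 0

After press 3 at (0,0):
1 1 1 0
1 1 0 0
1 1 0 0
1 0 0 0

After press 4 at (0,1):
0 0 0 0
1 0 0 0
1 1 0 0
1 0 0 0

After press 5 at (2,0):
0 0 0 0
0 0 0 0
0 0 0 0
0 0 0 0

Lights still on: 0

Answer: yes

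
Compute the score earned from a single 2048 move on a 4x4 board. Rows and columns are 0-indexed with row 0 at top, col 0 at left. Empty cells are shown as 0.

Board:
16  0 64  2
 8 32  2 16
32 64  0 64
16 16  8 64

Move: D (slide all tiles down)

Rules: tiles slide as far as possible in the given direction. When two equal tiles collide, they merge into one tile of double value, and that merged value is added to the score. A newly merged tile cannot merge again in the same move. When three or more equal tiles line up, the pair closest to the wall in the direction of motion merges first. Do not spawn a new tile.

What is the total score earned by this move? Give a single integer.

Answer: 128

Derivation:
Slide down:
col 0: [16, 8, 32, 16] -> [16, 8, 32, 16]  score +0 (running 0)
col 1: [0, 32, 64, 16] -> [0, 32, 64, 16]  score +0 (running 0)
col 2: [64, 2, 0, 8] -> [0, 64, 2, 8]  score +0 (running 0)
col 3: [2, 16, 64, 64] -> [0, 2, 16, 128]  score +128 (running 128)
Board after move:
 16   0   0   0
  8  32  64   2
 32  64   2  16
 16  16   8 128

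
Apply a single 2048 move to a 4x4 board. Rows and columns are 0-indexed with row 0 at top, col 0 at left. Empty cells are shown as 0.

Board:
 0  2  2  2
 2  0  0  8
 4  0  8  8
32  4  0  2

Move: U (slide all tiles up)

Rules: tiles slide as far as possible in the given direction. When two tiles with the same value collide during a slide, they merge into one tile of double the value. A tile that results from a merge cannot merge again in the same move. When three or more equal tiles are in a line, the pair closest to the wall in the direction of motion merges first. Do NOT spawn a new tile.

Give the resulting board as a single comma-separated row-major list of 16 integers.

Slide up:
col 0: [0, 2, 4, 32] -> [2, 4, 32, 0]
col 1: [2, 0, 0, 4] -> [2, 4, 0, 0]
col 2: [2, 0, 8, 0] -> [2, 8, 0, 0]
col 3: [2, 8, 8, 2] -> [2, 16, 2, 0]

Answer: 2, 2, 2, 2, 4, 4, 8, 16, 32, 0, 0, 2, 0, 0, 0, 0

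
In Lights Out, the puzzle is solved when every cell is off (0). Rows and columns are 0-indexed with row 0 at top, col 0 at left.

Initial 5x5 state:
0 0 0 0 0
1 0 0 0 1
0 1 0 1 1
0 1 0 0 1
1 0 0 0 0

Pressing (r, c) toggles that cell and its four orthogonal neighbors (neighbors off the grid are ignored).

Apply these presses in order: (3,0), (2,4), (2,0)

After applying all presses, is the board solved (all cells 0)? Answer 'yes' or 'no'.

Answer: yes

Derivation:
After press 1 at (3,0):
0 0 0 0 0
1 0 0 0 1
1 1 0 1 1
1 0 0 0 1
0 0 0 0 0

After press 2 at (2,4):
0 0 0 0 0
1 0 0 0 0
1 1 0 0 0
1 0 0 0 0
0 0 0 0 0

After press 3 at (2,0):
0 0 0 0 0
0 0 0 0 0
0 0 0 0 0
0 0 0 0 0
0 0 0 0 0

Lights still on: 0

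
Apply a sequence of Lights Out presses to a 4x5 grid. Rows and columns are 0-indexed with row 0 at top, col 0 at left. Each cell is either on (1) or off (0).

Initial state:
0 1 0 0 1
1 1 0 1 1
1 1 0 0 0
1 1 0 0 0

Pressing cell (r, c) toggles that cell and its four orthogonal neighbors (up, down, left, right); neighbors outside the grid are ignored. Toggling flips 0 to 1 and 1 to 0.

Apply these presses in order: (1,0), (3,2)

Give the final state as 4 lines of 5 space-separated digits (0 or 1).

After press 1 at (1,0):
1 1 0 0 1
0 0 0 1 1
0 1 0 0 0
1 1 0 0 0

After press 2 at (3,2):
1 1 0 0 1
0 0 0 1 1
0 1 1 0 0
1 0 1 1 0

Answer: 1 1 0 0 1
0 0 0 1 1
0 1 1 0 0
1 0 1 1 0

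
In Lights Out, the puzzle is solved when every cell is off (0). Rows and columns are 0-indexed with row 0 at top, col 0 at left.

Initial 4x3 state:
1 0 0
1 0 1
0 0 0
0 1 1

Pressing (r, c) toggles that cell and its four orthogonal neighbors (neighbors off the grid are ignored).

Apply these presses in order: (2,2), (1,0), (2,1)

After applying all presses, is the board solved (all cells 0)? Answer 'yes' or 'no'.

Answer: yes

Derivation:
After press 1 at (2,2):
1 0 0
1 0 0
0 1 1
0 1 0

After press 2 at (1,0):
0 0 0
0 1 0
1 1 1
0 1 0

After press 3 at (2,1):
0 0 0
0 0 0
0 0 0
0 0 0

Lights still on: 0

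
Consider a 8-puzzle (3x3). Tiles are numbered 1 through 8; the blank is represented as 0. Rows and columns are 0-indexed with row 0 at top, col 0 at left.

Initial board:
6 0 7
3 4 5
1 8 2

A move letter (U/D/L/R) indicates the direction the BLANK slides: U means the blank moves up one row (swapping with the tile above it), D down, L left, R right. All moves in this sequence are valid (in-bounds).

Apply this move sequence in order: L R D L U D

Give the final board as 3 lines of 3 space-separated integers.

Answer: 6 4 7
0 3 5
1 8 2

Derivation:
After move 1 (L):
0 6 7
3 4 5
1 8 2

After move 2 (R):
6 0 7
3 4 5
1 8 2

After move 3 (D):
6 4 7
3 0 5
1 8 2

After move 4 (L):
6 4 7
0 3 5
1 8 2

After move 5 (U):
0 4 7
6 3 5
1 8 2

After move 6 (D):
6 4 7
0 3 5
1 8 2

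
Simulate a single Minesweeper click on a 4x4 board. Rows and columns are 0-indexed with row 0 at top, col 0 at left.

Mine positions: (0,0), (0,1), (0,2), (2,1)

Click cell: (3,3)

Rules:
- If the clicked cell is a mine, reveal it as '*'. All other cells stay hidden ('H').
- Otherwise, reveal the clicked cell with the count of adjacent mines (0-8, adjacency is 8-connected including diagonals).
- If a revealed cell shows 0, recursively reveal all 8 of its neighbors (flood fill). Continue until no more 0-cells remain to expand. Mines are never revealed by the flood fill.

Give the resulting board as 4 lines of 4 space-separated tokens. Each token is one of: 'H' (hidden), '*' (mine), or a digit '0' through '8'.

H H H H
H H 3 1
H H 1 0
H H 1 0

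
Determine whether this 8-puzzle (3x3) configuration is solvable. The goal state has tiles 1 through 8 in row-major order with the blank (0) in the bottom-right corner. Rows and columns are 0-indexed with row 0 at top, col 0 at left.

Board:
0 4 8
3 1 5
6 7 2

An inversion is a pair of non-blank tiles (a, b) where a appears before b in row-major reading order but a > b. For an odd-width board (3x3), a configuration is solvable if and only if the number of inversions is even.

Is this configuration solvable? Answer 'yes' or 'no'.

Inversions (pairs i<j in row-major order where tile[i] > tile[j] > 0): 14
14 is even, so the puzzle is solvable.

Answer: yes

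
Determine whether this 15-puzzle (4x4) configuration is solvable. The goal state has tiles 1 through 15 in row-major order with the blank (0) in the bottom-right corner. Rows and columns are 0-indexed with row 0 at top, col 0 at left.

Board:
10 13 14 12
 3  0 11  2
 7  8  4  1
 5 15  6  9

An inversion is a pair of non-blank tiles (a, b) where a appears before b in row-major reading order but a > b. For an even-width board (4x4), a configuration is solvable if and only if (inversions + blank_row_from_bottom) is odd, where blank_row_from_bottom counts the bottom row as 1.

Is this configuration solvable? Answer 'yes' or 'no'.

Answer: no

Derivation:
Inversions: 63
Blank is in row 1 (0-indexed from top), which is row 3 counting from the bottom (bottom = 1).
63 + 3 = 66, which is even, so the puzzle is not solvable.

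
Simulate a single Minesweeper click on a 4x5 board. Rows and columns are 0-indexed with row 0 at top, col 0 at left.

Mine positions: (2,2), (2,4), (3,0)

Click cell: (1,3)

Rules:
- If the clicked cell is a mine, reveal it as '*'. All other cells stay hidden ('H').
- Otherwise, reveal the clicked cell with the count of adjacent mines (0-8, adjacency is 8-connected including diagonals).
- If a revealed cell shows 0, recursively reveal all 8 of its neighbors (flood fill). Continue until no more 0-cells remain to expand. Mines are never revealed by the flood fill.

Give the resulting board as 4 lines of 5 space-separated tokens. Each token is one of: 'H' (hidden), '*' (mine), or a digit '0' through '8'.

H H H H H
H H H 2 H
H H H H H
H H H H H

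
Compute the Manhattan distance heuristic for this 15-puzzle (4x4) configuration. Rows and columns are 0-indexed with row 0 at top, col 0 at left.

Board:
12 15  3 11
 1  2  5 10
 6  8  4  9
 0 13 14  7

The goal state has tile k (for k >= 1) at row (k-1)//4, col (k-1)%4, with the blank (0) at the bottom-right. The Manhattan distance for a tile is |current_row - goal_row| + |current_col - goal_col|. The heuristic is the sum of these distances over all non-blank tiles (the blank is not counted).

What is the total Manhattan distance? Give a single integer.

Answer: 35

Derivation:
Tile 12: (0,0)->(2,3) = 5
Tile 15: (0,1)->(3,2) = 4
Tile 3: (0,2)->(0,2) = 0
Tile 11: (0,3)->(2,2) = 3
Tile 1: (1,0)->(0,0) = 1
Tile 2: (1,1)->(0,1) = 1
Tile 5: (1,2)->(1,0) = 2
Tile 10: (1,3)->(2,1) = 3
Tile 6: (2,0)->(1,1) = 2
Tile 8: (2,1)->(1,3) = 3
Tile 4: (2,2)->(0,3) = 3
Tile 9: (2,3)->(2,0) = 3
Tile 13: (3,1)->(3,0) = 1
Tile 14: (3,2)->(3,1) = 1
Tile 7: (3,3)->(1,2) = 3
Sum: 5 + 4 + 0 + 3 + 1 + 1 + 2 + 3 + 2 + 3 + 3 + 3 + 1 + 1 + 3 = 35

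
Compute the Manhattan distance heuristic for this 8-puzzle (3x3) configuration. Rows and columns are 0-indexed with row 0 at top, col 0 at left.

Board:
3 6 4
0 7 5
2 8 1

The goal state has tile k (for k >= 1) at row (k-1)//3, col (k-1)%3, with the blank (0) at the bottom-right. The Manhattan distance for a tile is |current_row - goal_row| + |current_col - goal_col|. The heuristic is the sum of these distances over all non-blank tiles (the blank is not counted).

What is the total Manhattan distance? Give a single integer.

Tile 3: (0,0)->(0,2) = 2
Tile 6: (0,1)->(1,2) = 2
Tile 4: (0,2)->(1,0) = 3
Tile 7: (1,1)->(2,0) = 2
Tile 5: (1,2)->(1,1) = 1
Tile 2: (2,0)->(0,1) = 3
Tile 8: (2,1)->(2,1) = 0
Tile 1: (2,2)->(0,0) = 4
Sum: 2 + 2 + 3 + 2 + 1 + 3 + 0 + 4 = 17

Answer: 17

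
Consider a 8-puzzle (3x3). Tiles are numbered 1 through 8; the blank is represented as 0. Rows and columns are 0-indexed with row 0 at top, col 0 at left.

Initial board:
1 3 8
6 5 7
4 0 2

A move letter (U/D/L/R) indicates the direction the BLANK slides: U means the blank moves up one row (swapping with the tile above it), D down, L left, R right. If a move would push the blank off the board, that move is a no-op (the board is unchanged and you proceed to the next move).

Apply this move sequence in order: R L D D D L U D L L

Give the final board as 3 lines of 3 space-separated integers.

After move 1 (R):
1 3 8
6 5 7
4 2 0

After move 2 (L):
1 3 8
6 5 7
4 0 2

After move 3 (D):
1 3 8
6 5 7
4 0 2

After move 4 (D):
1 3 8
6 5 7
4 0 2

After move 5 (D):
1 3 8
6 5 7
4 0 2

After move 6 (L):
1 3 8
6 5 7
0 4 2

After move 7 (U):
1 3 8
0 5 7
6 4 2

After move 8 (D):
1 3 8
6 5 7
0 4 2

After move 9 (L):
1 3 8
6 5 7
0 4 2

After move 10 (L):
1 3 8
6 5 7
0 4 2

Answer: 1 3 8
6 5 7
0 4 2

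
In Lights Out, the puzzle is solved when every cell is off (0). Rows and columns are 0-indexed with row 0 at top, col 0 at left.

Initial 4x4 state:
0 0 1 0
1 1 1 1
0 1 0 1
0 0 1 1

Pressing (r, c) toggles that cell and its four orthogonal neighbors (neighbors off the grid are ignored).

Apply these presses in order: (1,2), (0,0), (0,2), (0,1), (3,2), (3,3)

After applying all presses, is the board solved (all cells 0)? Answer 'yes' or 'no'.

After press 1 at (1,2):
0 0 0 0
1 0 0 0
0 1 1 1
0 0 1 1

After press 2 at (0,0):
1 1 0 0
0 0 0 0
0 1 1 1
0 0 1 1

After press 3 at (0,2):
1 0 1 1
0 0 1 0
0 1 1 1
0 0 1 1

After press 4 at (0,1):
0 1 0 1
0 1 1 0
0 1 1 1
0 0 1 1

After press 5 at (3,2):
0 1 0 1
0 1 1 0
0 1 0 1
0 1 0 0

After press 6 at (3,3):
0 1 0 1
0 1 1 0
0 1 0 0
0 1 1 1

Lights still on: 8

Answer: no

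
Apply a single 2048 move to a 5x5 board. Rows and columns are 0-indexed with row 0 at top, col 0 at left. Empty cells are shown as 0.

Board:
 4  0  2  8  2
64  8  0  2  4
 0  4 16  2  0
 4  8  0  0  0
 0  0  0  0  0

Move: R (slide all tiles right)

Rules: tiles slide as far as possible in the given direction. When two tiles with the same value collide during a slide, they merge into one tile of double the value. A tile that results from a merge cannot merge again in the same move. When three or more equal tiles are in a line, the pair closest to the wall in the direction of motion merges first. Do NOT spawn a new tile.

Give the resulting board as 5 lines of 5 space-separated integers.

Answer:  0  4  2  8  2
 0 64  8  2  4
 0  0  4 16  2
 0  0  0  4  8
 0  0  0  0  0

Derivation:
Slide right:
row 0: [4, 0, 2, 8, 2] -> [0, 4, 2, 8, 2]
row 1: [64, 8, 0, 2, 4] -> [0, 64, 8, 2, 4]
row 2: [0, 4, 16, 2, 0] -> [0, 0, 4, 16, 2]
row 3: [4, 8, 0, 0, 0] -> [0, 0, 0, 4, 8]
row 4: [0, 0, 0, 0, 0] -> [0, 0, 0, 0, 0]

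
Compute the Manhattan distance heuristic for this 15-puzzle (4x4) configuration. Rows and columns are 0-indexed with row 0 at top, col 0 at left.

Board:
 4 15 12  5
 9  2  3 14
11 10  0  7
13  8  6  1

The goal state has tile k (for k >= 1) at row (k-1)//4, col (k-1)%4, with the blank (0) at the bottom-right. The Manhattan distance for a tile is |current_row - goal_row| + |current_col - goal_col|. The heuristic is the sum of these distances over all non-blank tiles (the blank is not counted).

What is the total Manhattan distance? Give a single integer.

Answer: 38

Derivation:
Tile 4: at (0,0), goal (0,3), distance |0-0|+|0-3| = 3
Tile 15: at (0,1), goal (3,2), distance |0-3|+|1-2| = 4
Tile 12: at (0,2), goal (2,3), distance |0-2|+|2-3| = 3
Tile 5: at (0,3), goal (1,0), distance |0-1|+|3-0| = 4
Tile 9: at (1,0), goal (2,0), distance |1-2|+|0-0| = 1
Tile 2: at (1,1), goal (0,1), distance |1-0|+|1-1| = 1
Tile 3: at (1,2), goal (0,2), distance |1-0|+|2-2| = 1
Tile 14: at (1,3), goal (3,1), distance |1-3|+|3-1| = 4
Tile 11: at (2,0), goal (2,2), distance |2-2|+|0-2| = 2
Tile 10: at (2,1), goal (2,1), distance |2-2|+|1-1| = 0
Tile 7: at (2,3), goal (1,2), distance |2-1|+|3-2| = 2
Tile 13: at (3,0), goal (3,0), distance |3-3|+|0-0| = 0
Tile 8: at (3,1), goal (1,3), distance |3-1|+|1-3| = 4
Tile 6: at (3,2), goal (1,1), distance |3-1|+|2-1| = 3
Tile 1: at (3,3), goal (0,0), distance |3-0|+|3-0| = 6
Sum: 3 + 4 + 3 + 4 + 1 + 1 + 1 + 4 + 2 + 0 + 2 + 0 + 4 + 3 + 6 = 38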